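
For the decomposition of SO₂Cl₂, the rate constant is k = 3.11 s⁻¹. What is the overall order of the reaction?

first order (1)

Step 1: The units of k for an nth-order reaction are (concentration)^(1-n)·(time)⁻¹.
Step 2: Here k has units s⁻¹, so the concentration exponent is 0.
Step 3: 1 - n = 0 ⇒ n = 1. The reaction is first order.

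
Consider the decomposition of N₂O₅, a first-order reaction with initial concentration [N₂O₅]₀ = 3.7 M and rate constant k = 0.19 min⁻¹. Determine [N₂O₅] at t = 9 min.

0.6692 M

Step 1: For a first-order reaction: [N₂O₅] = [N₂O₅]₀ × e^(-kt)
Step 2: [N₂O₅] = 3.7 × e^(-0.19 × 9)
Step 3: [N₂O₅] = 3.7 × e^(-1.71)
Step 4: [N₂O₅] = 3.7 × 0.180866 = 0.6692 M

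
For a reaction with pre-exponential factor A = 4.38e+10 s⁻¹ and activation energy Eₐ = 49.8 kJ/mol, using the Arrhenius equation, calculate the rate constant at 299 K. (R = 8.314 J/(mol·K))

8.73e+01 s⁻¹

Step 1: Use the Arrhenius equation: k = A × exp(-Eₐ/RT)
Step 2: Convert Eₐ to J/mol: 49.8 kJ/mol = 49800 J/mol
Step 3: Calculate the exponent: -Eₐ/(RT) = -49800/(8.314 × 299) = -20.03310
Step 4: k = 4.38e+10 × exp(-20.03310)
Step 5: k = 4.38e+10 × 1.99405e-09 = 8.7339e+01 s⁻¹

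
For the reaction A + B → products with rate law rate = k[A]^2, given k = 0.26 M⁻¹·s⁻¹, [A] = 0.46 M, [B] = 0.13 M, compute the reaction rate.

0.05502 M/s

Step 1: The rate law is rate = k[A]^2
Step 2: Note that the rate does not depend on [B] (zero order in B).
Step 3: rate = 0.26 × (0.46)^2 = 0.055016 M/s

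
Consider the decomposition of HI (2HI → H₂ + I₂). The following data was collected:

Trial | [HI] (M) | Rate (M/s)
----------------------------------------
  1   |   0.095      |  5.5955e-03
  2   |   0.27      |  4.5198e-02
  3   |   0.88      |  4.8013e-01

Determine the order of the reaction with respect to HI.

second order (2)

Step 1: Compare trials to find order n where rate₂/rate₁ = ([HI]₂/[HI]₁)^n
Step 2: rate₂/rate₁ = 4.5198e-02/5.5955e-03 = 8.078
Step 3: [HI]₂/[HI]₁ = 0.27/0.095 = 2.842
Step 4: n = ln(8.078)/ln(2.842) = 2.00 ≈ 2
Step 5: The reaction is second order in HI.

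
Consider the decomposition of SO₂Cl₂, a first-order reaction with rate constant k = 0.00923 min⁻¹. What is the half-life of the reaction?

75.1 min

Step 1: For a first-order reaction, t₁/₂ = ln(2)/k
Step 2: t₁/₂ = ln(2)/0.00923
Step 3: t₁/₂ = 0.6931/0.00923 = 75.1 min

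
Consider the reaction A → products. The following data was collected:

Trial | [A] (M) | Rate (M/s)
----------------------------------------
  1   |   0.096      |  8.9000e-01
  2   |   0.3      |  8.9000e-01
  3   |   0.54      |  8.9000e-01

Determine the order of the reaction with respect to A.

zeroth order (0)

Step 1: Compare trials - when concentration changes, rate stays constant.
Step 2: rate₂/rate₁ = 8.9000e-01/8.9000e-01 = 1
Step 3: [A]₂/[A]₁ = 0.3/0.096 = 3.125
Step 4: Since rate ratio ≈ (conc ratio)^0, the reaction is zeroth order.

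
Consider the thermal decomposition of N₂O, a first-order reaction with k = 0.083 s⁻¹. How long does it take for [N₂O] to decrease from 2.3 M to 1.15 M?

8.351 s

Step 1: For first-order: t = ln([N₂O]₀/[N₂O])/k
Step 2: t = ln(2.3/1.15)/0.083
Step 3: t = ln(2)/0.083
Step 4: t = 0.6931/0.083 = 8.351 s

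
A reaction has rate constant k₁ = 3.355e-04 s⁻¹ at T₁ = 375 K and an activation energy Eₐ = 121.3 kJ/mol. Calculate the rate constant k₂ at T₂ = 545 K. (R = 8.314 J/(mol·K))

6.255e+01 s⁻¹

Step 1: Use the two-temperature Arrhenius form: ln(k₂/k₁) = -Eₐ/R × (1/T₂ - 1/T₁)
Step 2: Convert Eₐ to J/mol: 121.3 kJ/mol = 121300 J/mol
Step 3: 1/T₂ - 1/T₁ = 1/545 - 1/375 = -8.318043e-04 K⁻¹
Step 4: ln(k₂/k₁) = -121300/8.314 × -8.318043e-04 = 12.13590
Step 5: k₂ = k₁ × exp(12.13590) = 3.355e-04 × 1.86447e+05 = 6.255e+01 s⁻¹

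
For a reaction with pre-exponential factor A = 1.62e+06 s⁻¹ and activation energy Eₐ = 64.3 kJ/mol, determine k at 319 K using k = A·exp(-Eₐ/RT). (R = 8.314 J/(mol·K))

4.79e-05 s⁻¹

Step 1: Use the Arrhenius equation: k = A × exp(-Eₐ/RT)
Step 2: Convert Eₐ to J/mol: 64.3 kJ/mol = 64300 J/mol
Step 3: Calculate the exponent: -Eₐ/(RT) = -64300/(8.314 × 319) = -24.24433
Step 4: k = 1.62e+06 × exp(-24.24433)
Step 5: k = 1.62e+06 × 2.95680e-11 = 4.7900e-05 s⁻¹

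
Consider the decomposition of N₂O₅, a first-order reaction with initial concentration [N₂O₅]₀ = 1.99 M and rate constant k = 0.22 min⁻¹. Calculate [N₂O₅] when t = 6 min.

0.5316 M

Step 1: For a first-order reaction: [N₂O₅] = [N₂O₅]₀ × e^(-kt)
Step 2: [N₂O₅] = 1.99 × e^(-0.22 × 6)
Step 3: [N₂O₅] = 1.99 × e^(-1.32)
Step 4: [N₂O₅] = 1.99 × 0.267135 = 0.5316 M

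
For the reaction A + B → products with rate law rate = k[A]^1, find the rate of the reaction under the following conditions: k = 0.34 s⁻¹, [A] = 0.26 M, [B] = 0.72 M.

0.0884 M/s

Step 1: The rate law is rate = k[A]^1
Step 2: Note that the rate does not depend on [B] (zero order in B).
Step 3: rate = 0.34 × (0.26)^1 = 0.0884 M/s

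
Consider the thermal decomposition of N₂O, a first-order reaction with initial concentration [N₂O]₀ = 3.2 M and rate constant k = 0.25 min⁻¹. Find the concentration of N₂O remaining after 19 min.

0.02769 M

Step 1: For a first-order reaction: [N₂O] = [N₂O]₀ × e^(-kt)
Step 2: [N₂O] = 3.2 × e^(-0.25 × 19)
Step 3: [N₂O] = 3.2 × e^(-4.75)
Step 4: [N₂O] = 3.2 × 0.0086517 = 0.02769 M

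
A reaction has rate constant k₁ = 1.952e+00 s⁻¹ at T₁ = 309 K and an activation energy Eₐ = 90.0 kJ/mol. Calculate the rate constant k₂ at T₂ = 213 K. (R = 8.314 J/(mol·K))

2.712e-07 s⁻¹

Step 1: Use the two-temperature Arrhenius form: ln(k₂/k₁) = -Eₐ/R × (1/T₂ - 1/T₁)
Step 2: Convert Eₐ to J/mol: 90.0 kJ/mol = 90000 J/mol
Step 3: 1/T₂ - 1/T₁ = 1/213 - 1/309 = 1.458590e-03 K⁻¹
Step 4: ln(k₂/k₁) = -90000/8.314 × 1.458590e-03 = -15.78940
Step 5: k₂ = k₁ × exp(-15.78940) = 1.952e+00 × 1.38916e-07 = 2.712e-07 s⁻¹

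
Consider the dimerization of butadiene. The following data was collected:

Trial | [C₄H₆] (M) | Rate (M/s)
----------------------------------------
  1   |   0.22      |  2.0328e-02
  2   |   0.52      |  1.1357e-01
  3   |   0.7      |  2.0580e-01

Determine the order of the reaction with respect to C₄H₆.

second order (2)

Step 1: Compare trials to find order n where rate₂/rate₁ = ([C₄H₆]₂/[C₄H₆]₁)^n
Step 2: rate₂/rate₁ = 1.1357e-01/2.0328e-02 = 5.587
Step 3: [C₄H₆]₂/[C₄H₆]₁ = 0.52/0.22 = 2.364
Step 4: n = ln(5.587)/ln(2.364) = 2.00 ≈ 2
Step 5: The reaction is second order in C₄H₆.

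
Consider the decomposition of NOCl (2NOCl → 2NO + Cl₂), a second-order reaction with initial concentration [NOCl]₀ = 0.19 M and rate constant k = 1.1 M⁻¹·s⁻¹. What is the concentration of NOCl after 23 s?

0.03272 M

Step 1: For a second-order reaction: 1/[NOCl] = 1/[NOCl]₀ + kt
Step 2: 1/[NOCl] = 1/0.19 + 1.1 × 23
Step 3: 1/[NOCl] = 5.263 + 25.3 = 30.56
Step 4: [NOCl] = 1/30.56 = 0.03272 M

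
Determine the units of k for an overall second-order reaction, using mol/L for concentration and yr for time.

(mol/L)⁻¹·yr⁻¹

Step 1: For overall order n, rate = k × (concentration)^n.
Step 2: Rate has units mol/L·yr⁻¹; concentration term has units (mol/L)^2.
Step 3: k = rate / (concentration)^n, so units of k = (mol/L)^(1-2)·yr⁻¹ = (mol/L)⁻¹·yr⁻¹.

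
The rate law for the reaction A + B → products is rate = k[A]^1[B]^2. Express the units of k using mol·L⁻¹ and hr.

(mol·L⁻¹)⁻²·hr⁻¹

Step 1: Overall order = 1 + 2 = 3.
Step 2: rate has units mol·L⁻¹·hr⁻¹; [A]^1[B]^2 has units (mol·L⁻¹)^3.
Step 3: k = rate/([A]^1[B]^2), so units of k = (mol·L⁻¹)^(1-3)·hr⁻¹ = (mol·L⁻¹)⁻²·hr⁻¹.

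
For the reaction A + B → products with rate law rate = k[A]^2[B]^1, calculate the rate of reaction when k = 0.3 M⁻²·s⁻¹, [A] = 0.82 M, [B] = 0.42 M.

0.08472 M/s

Step 1: The rate law is rate = k[A]^2[B]^1
Step 2: Substitute: rate = 0.3 × (0.82)^2 × (0.42)^1
Step 3: rate = 0.3 × 0.6724 × 0.42 = 0.0847224 M/s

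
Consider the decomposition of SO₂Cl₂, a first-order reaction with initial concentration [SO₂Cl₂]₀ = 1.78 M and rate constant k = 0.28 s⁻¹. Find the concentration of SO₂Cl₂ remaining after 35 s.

9.87e-05 M

Step 1: For a first-order reaction: [SO₂Cl₂] = [SO₂Cl₂]₀ × e^(-kt)
Step 2: [SO₂Cl₂] = 1.78 × e^(-0.28 × 35)
Step 3: [SO₂Cl₂] = 1.78 × e^(-9.8)
Step 4: [SO₂Cl₂] = 1.78 × 5.54516e-05 = 9.87e-05 M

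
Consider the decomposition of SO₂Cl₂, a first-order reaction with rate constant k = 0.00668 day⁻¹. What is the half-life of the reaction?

103.8 day

Step 1: For a first-order reaction, t₁/₂ = ln(2)/k
Step 2: t₁/₂ = ln(2)/0.00668
Step 3: t₁/₂ = 0.6931/0.00668 = 103.8 day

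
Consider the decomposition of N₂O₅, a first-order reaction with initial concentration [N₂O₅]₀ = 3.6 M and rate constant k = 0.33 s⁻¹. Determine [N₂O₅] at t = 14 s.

0.03547 M

Step 1: For a first-order reaction: [N₂O₅] = [N₂O₅]₀ × e^(-kt)
Step 2: [N₂O₅] = 3.6 × e^(-0.33 × 14)
Step 3: [N₂O₅] = 3.6 × e^(-4.62)
Step 4: [N₂O₅] = 3.6 × 0.0098528 = 0.03547 M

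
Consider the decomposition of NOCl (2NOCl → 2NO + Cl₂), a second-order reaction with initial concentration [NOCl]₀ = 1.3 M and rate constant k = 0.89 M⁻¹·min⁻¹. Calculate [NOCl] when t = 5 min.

0.1916 M

Step 1: For a second-order reaction: 1/[NOCl] = 1/[NOCl]₀ + kt
Step 2: 1/[NOCl] = 1/1.3 + 0.89 × 5
Step 3: 1/[NOCl] = 0.7692 + 4.45 = 5.219
Step 4: [NOCl] = 1/5.219 = 0.1916 M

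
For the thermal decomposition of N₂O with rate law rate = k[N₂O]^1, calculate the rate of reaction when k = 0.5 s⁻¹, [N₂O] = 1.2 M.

0.6 M/s

Step 1: Identify the rate law: rate = k[N₂O]^1
Step 2: Substitute values: rate = 0.5 × (1.2)^1
Step 3: Calculate: rate = 0.5 × 1.2 = 0.6 M/s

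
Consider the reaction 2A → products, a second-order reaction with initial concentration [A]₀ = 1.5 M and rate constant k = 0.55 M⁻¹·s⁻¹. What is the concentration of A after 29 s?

0.06018 M

Step 1: For a second-order reaction: 1/[A] = 1/[A]₀ + kt
Step 2: 1/[A] = 1/1.5 + 0.55 × 29
Step 3: 1/[A] = 0.6667 + 15.95 = 16.62
Step 4: [A] = 1/16.62 = 0.06018 M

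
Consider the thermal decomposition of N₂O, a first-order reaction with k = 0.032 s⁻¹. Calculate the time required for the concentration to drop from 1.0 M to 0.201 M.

50.14 s

Step 1: For first-order: t = ln([N₂O]₀/[N₂O])/k
Step 2: t = ln(1.0/0.201)/0.032
Step 3: t = ln(4.975)/0.032
Step 4: t = 1.604/0.032 = 50.14 s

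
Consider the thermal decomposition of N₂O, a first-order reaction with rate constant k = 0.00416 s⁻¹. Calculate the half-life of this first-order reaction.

166.6 s

Step 1: For a first-order reaction, t₁/₂ = ln(2)/k
Step 2: t₁/₂ = ln(2)/0.00416
Step 3: t₁/₂ = 0.6931/0.00416 = 166.6 s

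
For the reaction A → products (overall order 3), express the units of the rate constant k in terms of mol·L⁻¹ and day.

(mol·L⁻¹)⁻²·day⁻¹

Step 1: For overall order n, rate = k × (concentration)^n.
Step 2: Rate has units mol·L⁻¹·day⁻¹; concentration term has units (mol·L⁻¹)^3.
Step 3: k = rate / (concentration)^n, so units of k = (mol·L⁻¹)^(1-3)·day⁻¹ = (mol·L⁻¹)⁻²·day⁻¹.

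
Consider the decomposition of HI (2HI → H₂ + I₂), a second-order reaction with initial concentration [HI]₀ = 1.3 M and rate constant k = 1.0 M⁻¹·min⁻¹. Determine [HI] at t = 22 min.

0.04392 M

Step 1: For a second-order reaction: 1/[HI] = 1/[HI]₀ + kt
Step 2: 1/[HI] = 1/1.3 + 1.0 × 22
Step 3: 1/[HI] = 0.7692 + 22 = 22.77
Step 4: [HI] = 1/22.77 = 0.04392 M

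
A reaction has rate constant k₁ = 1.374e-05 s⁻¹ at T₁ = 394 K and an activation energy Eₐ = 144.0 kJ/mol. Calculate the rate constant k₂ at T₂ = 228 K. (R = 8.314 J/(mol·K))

1.730e-19 s⁻¹

Step 1: Use the two-temperature Arrhenius form: ln(k₂/k₁) = -Eₐ/R × (1/T₂ - 1/T₁)
Step 2: Convert Eₐ to J/mol: 144.0 kJ/mol = 144000 J/mol
Step 3: 1/T₂ - 1/T₁ = 1/228 - 1/394 = 1.847894e-03 K⁻¹
Step 4: ln(k₂/k₁) = -144000/8.314 × 1.847894e-03 = -32.00586
Step 5: k₂ = k₁ × exp(-32.00586) = 1.374e-05 × 1.25902e-14 = 1.730e-19 s⁻¹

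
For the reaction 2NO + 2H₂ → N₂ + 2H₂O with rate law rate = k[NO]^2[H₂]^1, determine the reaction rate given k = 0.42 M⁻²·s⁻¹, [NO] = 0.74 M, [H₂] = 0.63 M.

0.1449 M/s

Step 1: The rate law is rate = k[NO]^2[H₂]^1
Step 2: Substitute: rate = 0.42 × (0.74)^2 × (0.63)^1
Step 3: rate = 0.42 × 0.5476 × 0.63 = 0.144895 M/s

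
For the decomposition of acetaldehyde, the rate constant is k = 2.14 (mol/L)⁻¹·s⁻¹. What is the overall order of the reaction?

second order (2)

Step 1: The units of k for an nth-order reaction are (concentration)^(1-n)·(time)⁻¹.
Step 2: Here k has units (mol/L)⁻¹·s⁻¹, so the concentration exponent is -1.
Step 3: 1 - n = -1 ⇒ n = 2. The reaction is second order.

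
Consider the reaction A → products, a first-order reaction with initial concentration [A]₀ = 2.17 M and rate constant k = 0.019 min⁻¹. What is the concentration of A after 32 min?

1.181 M

Step 1: For a first-order reaction: [A] = [A]₀ × e^(-kt)
Step 2: [A] = 2.17 × e^(-0.019 × 32)
Step 3: [A] = 2.17 × e^(-0.608)
Step 4: [A] = 2.17 × 0.544439 = 1.181 M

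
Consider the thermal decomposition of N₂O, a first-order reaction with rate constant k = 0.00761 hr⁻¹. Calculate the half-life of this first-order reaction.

91.08 hr

Step 1: For a first-order reaction, t₁/₂ = ln(2)/k
Step 2: t₁/₂ = ln(2)/0.00761
Step 3: t₁/₂ = 0.6931/0.00761 = 91.08 hr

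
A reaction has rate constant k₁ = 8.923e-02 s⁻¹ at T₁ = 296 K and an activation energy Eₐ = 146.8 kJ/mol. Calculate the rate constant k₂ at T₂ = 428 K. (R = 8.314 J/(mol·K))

8.717e+06 s⁻¹

Step 1: Use the two-temperature Arrhenius form: ln(k₂/k₁) = -Eₐ/R × (1/T₂ - 1/T₁)
Step 2: Convert Eₐ to J/mol: 146.8 kJ/mol = 146800 J/mol
Step 3: 1/T₂ - 1/T₁ = 1/428 - 1/296 = -1.041930e-03 K⁻¹
Step 4: ln(k₂/k₁) = -146800/8.314 × -1.041930e-03 = 18.39732
Step 5: k₂ = k₁ × exp(18.39732) = 8.923e-02 × 9.76910e+07 = 8.717e+06 s⁻¹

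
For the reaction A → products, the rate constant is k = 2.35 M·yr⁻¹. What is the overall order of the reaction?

zeroth order (0)

Step 1: The units of k for an nth-order reaction are (concentration)^(1-n)·(time)⁻¹.
Step 2: Here k has units M·yr⁻¹, so the concentration exponent is 1.
Step 3: 1 - n = 1 ⇒ n = 0. The reaction is zeroth order.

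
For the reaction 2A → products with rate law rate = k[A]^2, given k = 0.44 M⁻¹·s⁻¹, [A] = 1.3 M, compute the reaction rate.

0.7436 M/s

Step 1: Identify the rate law: rate = k[A]^2
Step 2: Substitute values: rate = 0.44 × (1.3)^2
Step 3: Calculate: rate = 0.44 × 1.69 = 0.7436 M/s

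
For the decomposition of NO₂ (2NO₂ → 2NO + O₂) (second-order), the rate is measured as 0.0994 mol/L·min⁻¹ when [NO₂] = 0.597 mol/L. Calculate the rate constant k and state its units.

0.2789 (mol/L)⁻¹·min⁻¹

Step 1: rate = k[NO₂]^2, so k = rate / [NO₂]^2.
Step 2: k = 0.0994 / (0.597)^2 = 0.0994 / 0.3564.
Step 3: k = 0.2789 (mol/L)⁻¹·min⁻¹.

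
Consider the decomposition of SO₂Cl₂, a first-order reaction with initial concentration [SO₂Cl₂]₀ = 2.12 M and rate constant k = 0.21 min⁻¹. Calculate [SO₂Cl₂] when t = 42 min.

0.0003132 M

Step 1: For a first-order reaction: [SO₂Cl₂] = [SO₂Cl₂]₀ × e^(-kt)
Step 2: [SO₂Cl₂] = 2.12 × e^(-0.21 × 42)
Step 3: [SO₂Cl₂] = 2.12 × e^(-8.82)
Step 4: [SO₂Cl₂] = 2.12 × 0.000147748 = 0.0003132 M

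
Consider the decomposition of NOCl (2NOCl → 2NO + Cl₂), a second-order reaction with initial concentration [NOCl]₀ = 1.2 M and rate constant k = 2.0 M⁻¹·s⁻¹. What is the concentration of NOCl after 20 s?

0.02449 M

Step 1: For a second-order reaction: 1/[NOCl] = 1/[NOCl]₀ + kt
Step 2: 1/[NOCl] = 1/1.2 + 2.0 × 20
Step 3: 1/[NOCl] = 0.8333 + 40 = 40.83
Step 4: [NOCl] = 1/40.83 = 0.02449 M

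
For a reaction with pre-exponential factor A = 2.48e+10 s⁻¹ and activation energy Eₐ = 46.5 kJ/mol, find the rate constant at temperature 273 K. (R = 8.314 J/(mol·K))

3.14e+01 s⁻¹

Step 1: Use the Arrhenius equation: k = A × exp(-Eₐ/RT)
Step 2: Convert Eₐ to J/mol: 46.5 kJ/mol = 46500 J/mol
Step 3: Calculate the exponent: -Eₐ/(RT) = -46500/(8.314 × 273) = -20.48709
Step 4: k = 2.48e+10 × exp(-20.48709)
Step 5: k = 2.48e+10 × 1.26640e-09 = 3.1407e+01 s⁻¹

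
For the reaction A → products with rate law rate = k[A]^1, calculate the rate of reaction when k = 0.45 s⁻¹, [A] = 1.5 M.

0.675 M/s

Step 1: Identify the rate law: rate = k[A]^1
Step 2: Substitute values: rate = 0.45 × (1.5)^1
Step 3: Calculate: rate = 0.45 × 1.5 = 0.675 M/s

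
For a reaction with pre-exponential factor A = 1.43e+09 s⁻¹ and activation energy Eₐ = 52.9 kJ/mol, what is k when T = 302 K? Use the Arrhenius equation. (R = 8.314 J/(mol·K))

1.01e+00 s⁻¹

Step 1: Use the Arrhenius equation: k = A × exp(-Eₐ/RT)
Step 2: Convert Eₐ to J/mol: 52.9 kJ/mol = 52900 J/mol
Step 3: Calculate the exponent: -Eₐ/(RT) = -52900/(8.314 × 302) = -21.06875
Step 4: k = 1.43e+09 × exp(-21.06875)
Step 5: k = 1.43e+09 × 7.07878e-10 = 1.0123e+00 s⁻¹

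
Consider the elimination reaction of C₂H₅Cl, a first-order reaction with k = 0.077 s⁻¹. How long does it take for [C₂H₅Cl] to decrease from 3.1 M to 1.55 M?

9.002 s

Step 1: For first-order: t = ln([C₂H₅Cl]₀/[C₂H₅Cl])/k
Step 2: t = ln(3.1/1.55)/0.077
Step 3: t = ln(2)/0.077
Step 4: t = 0.6931/0.077 = 9.002 s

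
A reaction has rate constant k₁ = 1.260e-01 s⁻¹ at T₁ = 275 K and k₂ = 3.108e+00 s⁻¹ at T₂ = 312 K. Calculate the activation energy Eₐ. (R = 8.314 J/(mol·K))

61.8 kJ/mol

Step 1: Use the two-temperature Arrhenius form: ln(k₂/k₁) = -Eₐ/R × (1/T₂ - 1/T₁)
Step 2: ln(k₂/k₁) = ln(3.108e+00/1.260e-01) = ln(24.6667) = 3.20545
Step 3: 1/T₂ - 1/T₁ = 1/312 - 1/275 = -4.312354e-04 K⁻¹
Step 4: Eₐ = -R × ln(k₂/k₁) / (1/T₂ - 1/T₁) = -8.314 × 3.20545 / -4.312354e-04
Step 5: Eₐ = 6.1800e+04 J/mol = 61.8 kJ/mol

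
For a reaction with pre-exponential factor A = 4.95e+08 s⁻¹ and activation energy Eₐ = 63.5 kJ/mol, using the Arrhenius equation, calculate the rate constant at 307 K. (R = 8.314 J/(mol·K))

7.76e-03 s⁻¹

Step 1: Use the Arrhenius equation: k = A × exp(-Eₐ/RT)
Step 2: Convert Eₐ to J/mol: 63.5 kJ/mol = 63500 J/mol
Step 3: Calculate the exponent: -Eₐ/(RT) = -63500/(8.314 × 307) = -24.87857
Step 4: k = 4.95e+08 × exp(-24.87857)
Step 5: k = 4.95e+08 × 1.56810e-11 = 7.7621e-03 s⁻¹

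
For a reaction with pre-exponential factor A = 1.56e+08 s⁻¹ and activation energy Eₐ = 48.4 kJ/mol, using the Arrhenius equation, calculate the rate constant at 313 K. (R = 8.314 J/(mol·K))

1.31e+00 s⁻¹

Step 1: Use the Arrhenius equation: k = A × exp(-Eₐ/RT)
Step 2: Convert Eₐ to J/mol: 48.4 kJ/mol = 48400 J/mol
Step 3: Calculate the exponent: -Eₐ/(RT) = -48400/(8.314 × 313) = -18.59906
Step 4: k = 1.56e+08 × exp(-18.59906)
Step 5: k = 1.56e+08 × 8.36625e-09 = 1.3051e+00 s⁻¹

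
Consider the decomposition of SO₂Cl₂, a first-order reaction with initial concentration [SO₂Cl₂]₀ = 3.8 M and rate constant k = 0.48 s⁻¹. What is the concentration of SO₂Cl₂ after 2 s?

1.455 M

Step 1: For a first-order reaction: [SO₂Cl₂] = [SO₂Cl₂]₀ × e^(-kt)
Step 2: [SO₂Cl₂] = 3.8 × e^(-0.48 × 2)
Step 3: [SO₂Cl₂] = 3.8 × e^(-0.96)
Step 4: [SO₂Cl₂] = 3.8 × 0.382893 = 1.455 M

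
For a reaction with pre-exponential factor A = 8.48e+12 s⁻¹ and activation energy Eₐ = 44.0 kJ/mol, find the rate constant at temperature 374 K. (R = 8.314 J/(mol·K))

6.07e+06 s⁻¹

Step 1: Use the Arrhenius equation: k = A × exp(-Eₐ/RT)
Step 2: Convert Eₐ to J/mol: 44.0 kJ/mol = 44000 J/mol
Step 3: Calculate the exponent: -Eₐ/(RT) = -44000/(8.314 × 374) = -14.15048
Step 4: k = 8.48e+12 × exp(-14.15048)
Step 5: k = 8.48e+12 × 7.15360e-07 = 6.0663e+06 s⁻¹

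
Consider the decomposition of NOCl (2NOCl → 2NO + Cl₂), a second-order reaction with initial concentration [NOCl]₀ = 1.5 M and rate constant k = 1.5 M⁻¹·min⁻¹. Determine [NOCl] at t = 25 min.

0.0262 M

Step 1: For a second-order reaction: 1/[NOCl] = 1/[NOCl]₀ + kt
Step 2: 1/[NOCl] = 1/1.5 + 1.5 × 25
Step 3: 1/[NOCl] = 0.6667 + 37.5 = 38.17
Step 4: [NOCl] = 1/38.17 = 0.0262 M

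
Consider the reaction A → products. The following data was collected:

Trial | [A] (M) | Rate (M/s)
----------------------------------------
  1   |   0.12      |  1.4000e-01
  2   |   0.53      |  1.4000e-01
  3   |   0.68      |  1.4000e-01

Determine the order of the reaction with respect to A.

zeroth order (0)

Step 1: Compare trials - when concentration changes, rate stays constant.
Step 2: rate₂/rate₁ = 1.4000e-01/1.4000e-01 = 1
Step 3: [A]₂/[A]₁ = 0.53/0.12 = 4.417
Step 4: Since rate ratio ≈ (conc ratio)^0, the reaction is zeroth order.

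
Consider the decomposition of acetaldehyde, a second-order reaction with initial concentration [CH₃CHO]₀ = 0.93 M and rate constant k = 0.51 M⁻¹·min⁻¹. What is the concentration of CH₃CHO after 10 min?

0.1619 M

Step 1: For a second-order reaction: 1/[CH₃CHO] = 1/[CH₃CHO]₀ + kt
Step 2: 1/[CH₃CHO] = 1/0.93 + 0.51 × 10
Step 3: 1/[CH₃CHO] = 1.075 + 5.1 = 6.175
Step 4: [CH₃CHO] = 1/6.175 = 0.1619 M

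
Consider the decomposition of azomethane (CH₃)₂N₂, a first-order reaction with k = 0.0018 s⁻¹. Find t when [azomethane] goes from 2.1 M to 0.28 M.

1119 s

Step 1: For first-order: t = ln([azomethane]₀/[azomethane])/k
Step 2: t = ln(2.1/0.28)/0.0018
Step 3: t = ln(7.5)/0.0018
Step 4: t = 2.015/0.0018 = 1119 s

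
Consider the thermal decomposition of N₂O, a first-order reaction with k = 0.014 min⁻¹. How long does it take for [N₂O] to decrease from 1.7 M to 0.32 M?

119.3 min

Step 1: For first-order: t = ln([N₂O]₀/[N₂O])/k
Step 2: t = ln(1.7/0.32)/0.014
Step 3: t = ln(5.312)/0.014
Step 4: t = 1.67/0.014 = 119.3 min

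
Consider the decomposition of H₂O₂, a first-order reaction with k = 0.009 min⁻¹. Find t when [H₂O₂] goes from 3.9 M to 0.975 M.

154 min

Step 1: For first-order: t = ln([H₂O₂]₀/[H₂O₂])/k
Step 2: t = ln(3.9/0.975)/0.009
Step 3: t = ln(4)/0.009
Step 4: t = 1.386/0.009 = 154 min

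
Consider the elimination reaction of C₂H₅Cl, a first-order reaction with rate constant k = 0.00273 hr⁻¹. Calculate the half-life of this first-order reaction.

253.9 hr

Step 1: For a first-order reaction, t₁/₂ = ln(2)/k
Step 2: t₁/₂ = ln(2)/0.00273
Step 3: t₁/₂ = 0.6931/0.00273 = 253.9 hr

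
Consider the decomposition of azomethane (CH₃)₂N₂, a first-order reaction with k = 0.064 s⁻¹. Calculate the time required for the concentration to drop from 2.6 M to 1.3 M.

10.83 s

Step 1: For first-order: t = ln([azomethane]₀/[azomethane])/k
Step 2: t = ln(2.6/1.3)/0.064
Step 3: t = ln(2)/0.064
Step 4: t = 0.6931/0.064 = 10.83 s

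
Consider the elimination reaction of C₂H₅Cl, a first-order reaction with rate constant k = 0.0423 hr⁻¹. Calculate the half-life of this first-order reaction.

16.39 hr

Step 1: For a first-order reaction, t₁/₂ = ln(2)/k
Step 2: t₁/₂ = ln(2)/0.0423
Step 3: t₁/₂ = 0.6931/0.0423 = 16.39 hr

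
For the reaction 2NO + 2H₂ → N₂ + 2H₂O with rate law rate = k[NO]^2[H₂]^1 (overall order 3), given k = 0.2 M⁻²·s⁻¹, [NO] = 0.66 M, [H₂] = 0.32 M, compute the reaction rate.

0.02788 M/s

Step 1: The rate law is rate = k[NO]^2[H₂]^1, overall order = 2+1 = 3
Step 2: Substitute values: rate = 0.2 × (0.66)^2 × (0.32)^1
Step 3: rate = 0.2 × 0.4356 × 0.32 = 0.0278784 M/s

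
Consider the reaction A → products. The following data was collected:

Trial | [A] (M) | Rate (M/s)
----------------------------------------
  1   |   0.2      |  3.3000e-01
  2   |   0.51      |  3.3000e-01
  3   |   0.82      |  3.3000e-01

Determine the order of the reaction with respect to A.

zeroth order (0)

Step 1: Compare trials - when concentration changes, rate stays constant.
Step 2: rate₂/rate₁ = 3.3000e-01/3.3000e-01 = 1
Step 3: [A]₂/[A]₁ = 0.51/0.2 = 2.55
Step 4: Since rate ratio ≈ (conc ratio)^0, the reaction is zeroth order.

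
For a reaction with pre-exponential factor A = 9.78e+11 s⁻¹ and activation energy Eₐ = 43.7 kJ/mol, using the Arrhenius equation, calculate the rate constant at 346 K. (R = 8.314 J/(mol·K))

2.47e+05 s⁻¹

Step 1: Use the Arrhenius equation: k = A × exp(-Eₐ/RT)
Step 2: Convert Eₐ to J/mol: 43.7 kJ/mol = 43700 J/mol
Step 3: Calculate the exponent: -Eₐ/(RT) = -43700/(8.314 × 346) = -15.19131
Step 4: k = 9.78e+11 × exp(-15.19131)
Step 5: k = 9.78e+11 × 2.52638e-07 = 2.4708e+05 s⁻¹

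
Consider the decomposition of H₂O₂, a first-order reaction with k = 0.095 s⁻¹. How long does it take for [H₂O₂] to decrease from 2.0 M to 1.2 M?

5.377 s

Step 1: For first-order: t = ln([H₂O₂]₀/[H₂O₂])/k
Step 2: t = ln(2.0/1.2)/0.095
Step 3: t = ln(1.667)/0.095
Step 4: t = 0.5108/0.095 = 5.377 s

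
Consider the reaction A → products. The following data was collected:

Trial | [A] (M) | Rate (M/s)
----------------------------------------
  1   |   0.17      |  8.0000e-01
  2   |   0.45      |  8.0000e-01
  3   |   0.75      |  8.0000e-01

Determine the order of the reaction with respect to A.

zeroth order (0)

Step 1: Compare trials - when concentration changes, rate stays constant.
Step 2: rate₂/rate₁ = 8.0000e-01/8.0000e-01 = 1
Step 3: [A]₂/[A]₁ = 0.45/0.17 = 2.647
Step 4: Since rate ratio ≈ (conc ratio)^0, the reaction is zeroth order.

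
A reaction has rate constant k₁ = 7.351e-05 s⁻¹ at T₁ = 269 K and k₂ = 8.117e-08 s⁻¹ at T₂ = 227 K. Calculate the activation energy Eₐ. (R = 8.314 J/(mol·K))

82.3 kJ/mol

Step 1: Use the two-temperature Arrhenius form: ln(k₂/k₁) = -Eₐ/R × (1/T₂ - 1/T₁)
Step 2: ln(k₂/k₁) = ln(8.117e-08/7.351e-05) = ln(0.0011042) = -6.80863
Step 3: 1/T₂ - 1/T₁ = 1/227 - 1/269 = 6.878142e-04 K⁻¹
Step 4: Eₐ = -R × ln(k₂/k₁) / (1/T₂ - 1/T₁) = -8.314 × -6.80863 / 6.878142e-04
Step 5: Eₐ = 8.2300e+04 J/mol = 82.3 kJ/mol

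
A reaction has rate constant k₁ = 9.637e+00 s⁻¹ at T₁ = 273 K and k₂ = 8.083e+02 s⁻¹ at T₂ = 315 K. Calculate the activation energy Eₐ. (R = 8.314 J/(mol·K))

75.4 kJ/mol

Step 1: Use the two-temperature Arrhenius form: ln(k₂/k₁) = -Eₐ/R × (1/T₂ - 1/T₁)
Step 2: ln(k₂/k₁) = ln(8.083e+02/9.637e+00) = ln(83.8746) = 4.42932
Step 3: 1/T₂ - 1/T₁ = 1/315 - 1/273 = -4.884005e-04 K⁻¹
Step 4: Eₐ = -R × ln(k₂/k₁) / (1/T₂ - 1/T₁) = -8.314 × 4.42932 / -4.884005e-04
Step 5: Eₐ = 7.5400e+04 J/mol = 75.4 kJ/mol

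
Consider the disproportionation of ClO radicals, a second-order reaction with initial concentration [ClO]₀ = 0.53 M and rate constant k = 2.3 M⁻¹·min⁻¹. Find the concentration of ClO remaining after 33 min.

0.01286 M

Step 1: For a second-order reaction: 1/[ClO] = 1/[ClO]₀ + kt
Step 2: 1/[ClO] = 1/0.53 + 2.3 × 33
Step 3: 1/[ClO] = 1.887 + 75.9 = 77.79
Step 4: [ClO] = 1/77.79 = 0.01286 M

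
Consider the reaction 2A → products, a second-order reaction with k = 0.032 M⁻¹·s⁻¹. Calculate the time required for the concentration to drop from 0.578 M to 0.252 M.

69.94 s

Step 1: For second-order: t = (1/[A] - 1/[A]₀)/k
Step 2: t = (1/0.252 - 1/0.578)/0.032
Step 3: t = (3.968 - 1.73)/0.032
Step 4: t = 2.238/0.032 = 69.94 s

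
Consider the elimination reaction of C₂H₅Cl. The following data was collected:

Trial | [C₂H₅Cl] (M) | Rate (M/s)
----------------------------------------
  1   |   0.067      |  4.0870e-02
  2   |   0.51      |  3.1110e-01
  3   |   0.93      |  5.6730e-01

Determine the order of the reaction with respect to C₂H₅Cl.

first order (1)

Step 1: Compare trials to find order n where rate₂/rate₁ = ([C₂H₅Cl]₂/[C₂H₅Cl]₁)^n
Step 2: rate₂/rate₁ = 3.1110e-01/4.0870e-02 = 7.612
Step 3: [C₂H₅Cl]₂/[C₂H₅Cl]₁ = 0.51/0.067 = 7.612
Step 4: n = ln(7.612)/ln(7.612) = 1.00 ≈ 1
Step 5: The reaction is first order in C₂H₅Cl.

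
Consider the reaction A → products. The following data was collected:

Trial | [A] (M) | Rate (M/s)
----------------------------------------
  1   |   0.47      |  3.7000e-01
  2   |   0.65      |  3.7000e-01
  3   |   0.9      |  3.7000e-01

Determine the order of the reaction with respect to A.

zeroth order (0)

Step 1: Compare trials - when concentration changes, rate stays constant.
Step 2: rate₂/rate₁ = 3.7000e-01/3.7000e-01 = 1
Step 3: [A]₂/[A]₁ = 0.65/0.47 = 1.383
Step 4: Since rate ratio ≈ (conc ratio)^0, the reaction is zeroth order.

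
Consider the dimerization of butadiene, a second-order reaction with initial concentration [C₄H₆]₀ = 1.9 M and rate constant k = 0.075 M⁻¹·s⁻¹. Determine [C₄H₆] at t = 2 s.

1.479 M

Step 1: For a second-order reaction: 1/[C₄H₆] = 1/[C₄H₆]₀ + kt
Step 2: 1/[C₄H₆] = 1/1.9 + 0.075 × 2
Step 3: 1/[C₄H₆] = 0.5263 + 0.15 = 0.6763
Step 4: [C₄H₆] = 1/0.6763 = 1.479 M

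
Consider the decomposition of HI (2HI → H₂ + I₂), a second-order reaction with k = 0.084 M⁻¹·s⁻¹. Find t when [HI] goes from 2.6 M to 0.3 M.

35.1 s

Step 1: For second-order: t = (1/[HI] - 1/[HI]₀)/k
Step 2: t = (1/0.3 - 1/2.6)/0.084
Step 3: t = (3.333 - 0.3846)/0.084
Step 4: t = 2.949/0.084 = 35.1 s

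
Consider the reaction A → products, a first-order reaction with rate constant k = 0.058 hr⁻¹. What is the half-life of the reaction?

11.95 hr

Step 1: For a first-order reaction, t₁/₂ = ln(2)/k
Step 2: t₁/₂ = ln(2)/0.058
Step 3: t₁/₂ = 0.6931/0.058 = 11.95 hr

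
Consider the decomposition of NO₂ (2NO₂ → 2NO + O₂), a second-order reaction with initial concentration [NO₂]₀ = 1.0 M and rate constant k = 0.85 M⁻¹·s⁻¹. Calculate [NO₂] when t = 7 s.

0.1439 M

Step 1: For a second-order reaction: 1/[NO₂] = 1/[NO₂]₀ + kt
Step 2: 1/[NO₂] = 1/1.0 + 0.85 × 7
Step 3: 1/[NO₂] = 1 + 5.95 = 6.95
Step 4: [NO₂] = 1/6.95 = 0.1439 M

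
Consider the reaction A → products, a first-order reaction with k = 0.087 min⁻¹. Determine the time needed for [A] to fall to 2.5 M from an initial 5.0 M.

7.967 min

Step 1: For first-order: t = ln([A]₀/[A])/k
Step 2: t = ln(5.0/2.5)/0.087
Step 3: t = ln(2)/0.087
Step 4: t = 0.6931/0.087 = 7.967 min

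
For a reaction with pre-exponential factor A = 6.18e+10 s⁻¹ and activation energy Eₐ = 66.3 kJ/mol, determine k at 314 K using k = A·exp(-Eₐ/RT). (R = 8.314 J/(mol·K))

5.77e-01 s⁻¹

Step 1: Use the Arrhenius equation: k = A × exp(-Eₐ/RT)
Step 2: Convert Eₐ to J/mol: 66.3 kJ/mol = 66300 J/mol
Step 3: Calculate the exponent: -Eₐ/(RT) = -66300/(8.314 × 314) = -25.39650
Step 4: k = 6.18e+10 × exp(-25.39650)
Step 5: k = 6.18e+10 × 9.34201e-12 = 5.7734e-01 s⁻¹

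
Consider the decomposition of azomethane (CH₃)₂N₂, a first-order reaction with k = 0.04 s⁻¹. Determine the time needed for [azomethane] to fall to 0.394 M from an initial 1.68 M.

36.25 s

Step 1: For first-order: t = ln([azomethane]₀/[azomethane])/k
Step 2: t = ln(1.68/0.394)/0.04
Step 3: t = ln(4.264)/0.04
Step 4: t = 1.45/0.04 = 36.25 s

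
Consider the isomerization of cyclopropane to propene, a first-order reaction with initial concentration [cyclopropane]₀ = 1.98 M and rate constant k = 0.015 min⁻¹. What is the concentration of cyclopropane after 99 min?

0.4485 M

Step 1: For a first-order reaction: [cyclopropane] = [cyclopropane]₀ × e^(-kt)
Step 2: [cyclopropane] = 1.98 × e^(-0.015 × 99)
Step 3: [cyclopropane] = 1.98 × e^(-1.485)
Step 4: [cyclopropane] = 1.98 × 0.226502 = 0.4485 M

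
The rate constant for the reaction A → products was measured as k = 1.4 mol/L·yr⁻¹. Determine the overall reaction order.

zeroth order (0)

Step 1: The units of k for an nth-order reaction are (concentration)^(1-n)·(time)⁻¹.
Step 2: Here k has units mol/L·yr⁻¹, so the concentration exponent is 1.
Step 3: 1 - n = 1 ⇒ n = 0. The reaction is zeroth order.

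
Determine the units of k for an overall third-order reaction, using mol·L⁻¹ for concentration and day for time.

(mol·L⁻¹)⁻²·day⁻¹

Step 1: For overall order n, rate = k × (concentration)^n.
Step 2: Rate has units mol·L⁻¹·day⁻¹; concentration term has units (mol·L⁻¹)^3.
Step 3: k = rate / (concentration)^n, so units of k = (mol·L⁻¹)^(1-3)·day⁻¹ = (mol·L⁻¹)⁻²·day⁻¹.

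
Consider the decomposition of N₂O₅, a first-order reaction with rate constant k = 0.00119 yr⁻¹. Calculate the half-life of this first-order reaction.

582.5 yr

Step 1: For a first-order reaction, t₁/₂ = ln(2)/k
Step 2: t₁/₂ = ln(2)/0.00119
Step 3: t₁/₂ = 0.6931/0.00119 = 582.5 yr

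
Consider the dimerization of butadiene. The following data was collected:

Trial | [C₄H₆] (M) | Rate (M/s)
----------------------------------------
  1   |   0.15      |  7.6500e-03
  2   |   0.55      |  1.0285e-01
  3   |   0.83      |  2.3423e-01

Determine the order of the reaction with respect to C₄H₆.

second order (2)

Step 1: Compare trials to find order n where rate₂/rate₁ = ([C₄H₆]₂/[C₄H₆]₁)^n
Step 2: rate₂/rate₁ = 1.0285e-01/7.6500e-03 = 13.44
Step 3: [C₄H₆]₂/[C₄H₆]₁ = 0.55/0.15 = 3.667
Step 4: n = ln(13.44)/ln(3.667) = 2.00 ≈ 2
Step 5: The reaction is second order in C₄H₆.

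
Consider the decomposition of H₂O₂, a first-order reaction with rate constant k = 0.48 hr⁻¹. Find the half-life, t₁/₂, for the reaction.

1.444 hr

Step 1: For a first-order reaction, t₁/₂ = ln(2)/k
Step 2: t₁/₂ = ln(2)/0.48
Step 3: t₁/₂ = 0.6931/0.48 = 1.444 hr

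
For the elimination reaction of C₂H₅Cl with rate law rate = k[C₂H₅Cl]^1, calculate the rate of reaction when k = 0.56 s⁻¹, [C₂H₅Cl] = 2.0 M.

1.12 M/s

Step 1: Identify the rate law: rate = k[C₂H₅Cl]^1
Step 2: Substitute values: rate = 0.56 × (2.0)^1
Step 3: Calculate: rate = 0.56 × 2 = 1.12 M/s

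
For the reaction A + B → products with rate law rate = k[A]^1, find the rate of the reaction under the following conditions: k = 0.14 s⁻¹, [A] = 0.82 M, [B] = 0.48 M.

0.1148 M/s

Step 1: The rate law is rate = k[A]^1
Step 2: Note that the rate does not depend on [B] (zero order in B).
Step 3: rate = 0.14 × (0.82)^1 = 0.1148 M/s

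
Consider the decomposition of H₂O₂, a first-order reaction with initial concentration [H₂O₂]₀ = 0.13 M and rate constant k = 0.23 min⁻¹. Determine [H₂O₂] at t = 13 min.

0.006537 M

Step 1: For a first-order reaction: [H₂O₂] = [H₂O₂]₀ × e^(-kt)
Step 2: [H₂O₂] = 0.13 × e^(-0.23 × 13)
Step 3: [H₂O₂] = 0.13 × e^(-2.99)
Step 4: [H₂O₂] = 0.13 × 0.0502874 = 0.006537 M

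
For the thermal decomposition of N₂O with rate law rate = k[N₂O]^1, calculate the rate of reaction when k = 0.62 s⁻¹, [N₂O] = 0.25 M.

0.155 M/s

Step 1: Identify the rate law: rate = k[N₂O]^1
Step 2: Substitute values: rate = 0.62 × (0.25)^1
Step 3: Calculate: rate = 0.62 × 0.25 = 0.155 M/s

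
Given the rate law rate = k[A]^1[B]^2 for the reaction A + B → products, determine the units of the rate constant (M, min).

M⁻²·min⁻¹

Step 1: Overall order = 1 + 2 = 3.
Step 2: rate has units M·min⁻¹; [A]^1[B]^2 has units M^3.
Step 3: k = rate/([A]^1[B]^2), so units of k = M^(1-3)·min⁻¹ = M⁻²·min⁻¹.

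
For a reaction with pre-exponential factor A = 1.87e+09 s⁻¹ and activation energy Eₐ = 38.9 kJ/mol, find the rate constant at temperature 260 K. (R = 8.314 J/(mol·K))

2.86e+01 s⁻¹

Step 1: Use the Arrhenius equation: k = A × exp(-Eₐ/RT)
Step 2: Convert Eₐ to J/mol: 38.9 kJ/mol = 38900 J/mol
Step 3: Calculate the exponent: -Eₐ/(RT) = -38900/(8.314 × 260) = -17.99560
Step 4: k = 1.87e+09 × exp(-17.99560)
Step 5: k = 1.87e+09 × 1.52971e-08 = 2.8606e+01 s⁻¹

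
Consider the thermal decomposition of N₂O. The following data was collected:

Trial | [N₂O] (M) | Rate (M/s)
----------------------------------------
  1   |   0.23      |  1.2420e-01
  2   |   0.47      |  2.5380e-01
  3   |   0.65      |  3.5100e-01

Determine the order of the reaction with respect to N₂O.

first order (1)

Step 1: Compare trials to find order n where rate₂/rate₁ = ([N₂O]₂/[N₂O]₁)^n
Step 2: rate₂/rate₁ = 2.5380e-01/1.2420e-01 = 2.043
Step 3: [N₂O]₂/[N₂O]₁ = 0.47/0.23 = 2.043
Step 4: n = ln(2.043)/ln(2.043) = 1.00 ≈ 1
Step 5: The reaction is first order in N₂O.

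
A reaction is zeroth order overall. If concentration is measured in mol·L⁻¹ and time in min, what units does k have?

mol·L⁻¹·min⁻¹

Step 1: For overall order n, rate = k × (concentration)^n.
Step 2: Rate has units mol·L⁻¹·min⁻¹; concentration term has units (mol·L⁻¹)^0.
Step 3: k = rate / (concentration)^n, so units of k = (mol·L⁻¹)^(1-0)·min⁻¹ = mol·L⁻¹·min⁻¹.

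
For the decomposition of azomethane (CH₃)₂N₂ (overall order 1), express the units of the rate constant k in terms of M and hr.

hr⁻¹

Step 1: For overall order n, rate = k × (concentration)^n.
Step 2: Rate has units M·hr⁻¹; concentration term has units M^1.
Step 3: k = rate / (concentration)^n, so units of k = M^(1-1)·hr⁻¹ = hr⁻¹.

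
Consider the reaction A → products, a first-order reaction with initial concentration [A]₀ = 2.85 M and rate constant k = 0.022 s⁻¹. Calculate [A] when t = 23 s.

1.718 M

Step 1: For a first-order reaction: [A] = [A]₀ × e^(-kt)
Step 2: [A] = 2.85 × e^(-0.022 × 23)
Step 3: [A] = 2.85 × e^(-0.506)
Step 4: [A] = 2.85 × 0.602902 = 1.718 M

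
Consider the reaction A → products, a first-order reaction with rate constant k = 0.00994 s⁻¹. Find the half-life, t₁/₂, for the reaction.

69.73 s

Step 1: For a first-order reaction, t₁/₂ = ln(2)/k
Step 2: t₁/₂ = ln(2)/0.00994
Step 3: t₁/₂ = 0.6931/0.00994 = 69.73 s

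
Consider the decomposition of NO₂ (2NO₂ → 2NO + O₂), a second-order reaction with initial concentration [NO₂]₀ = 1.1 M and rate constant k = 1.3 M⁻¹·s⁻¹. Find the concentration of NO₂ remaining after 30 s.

0.02506 M

Step 1: For a second-order reaction: 1/[NO₂] = 1/[NO₂]₀ + kt
Step 2: 1/[NO₂] = 1/1.1 + 1.3 × 30
Step 3: 1/[NO₂] = 0.9091 + 39 = 39.91
Step 4: [NO₂] = 1/39.91 = 0.02506 M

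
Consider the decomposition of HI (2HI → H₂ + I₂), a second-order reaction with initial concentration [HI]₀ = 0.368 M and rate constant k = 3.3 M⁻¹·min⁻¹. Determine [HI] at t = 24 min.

0.01221 M

Step 1: For a second-order reaction: 1/[HI] = 1/[HI]₀ + kt
Step 2: 1/[HI] = 1/0.368 + 3.3 × 24
Step 3: 1/[HI] = 2.717 + 79.2 = 81.92
Step 4: [HI] = 1/81.92 = 0.01221 M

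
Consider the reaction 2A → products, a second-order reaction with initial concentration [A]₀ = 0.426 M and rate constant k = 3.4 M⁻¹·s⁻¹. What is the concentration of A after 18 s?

0.01574 M

Step 1: For a second-order reaction: 1/[A] = 1/[A]₀ + kt
Step 2: 1/[A] = 1/0.426 + 3.4 × 18
Step 3: 1/[A] = 2.347 + 61.2 = 63.55
Step 4: [A] = 1/63.55 = 0.01574 M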